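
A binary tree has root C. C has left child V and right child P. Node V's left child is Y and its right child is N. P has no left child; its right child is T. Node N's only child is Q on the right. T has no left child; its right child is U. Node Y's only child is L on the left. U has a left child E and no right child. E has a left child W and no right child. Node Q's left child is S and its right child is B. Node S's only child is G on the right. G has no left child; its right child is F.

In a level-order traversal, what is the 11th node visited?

Level-order visits nodes level by level from the root, left to right within each level.
Level 0: C
Level 1: V, P
Level 2: Y, N, T
Level 3: L, Q, U
Level 4: S, B, E
Level 5: G, W
Level 6: F
Full level-order sequence: C, V, P, Y, N, T, L, Q, U, S, B, E, G, W, F.

B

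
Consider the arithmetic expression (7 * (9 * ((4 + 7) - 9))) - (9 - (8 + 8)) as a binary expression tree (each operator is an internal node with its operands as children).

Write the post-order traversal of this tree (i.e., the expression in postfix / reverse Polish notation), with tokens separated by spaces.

7 9 4 7 + 9 - * * 9 8 8 + - -

Post-order on an expression tree gives postfix notation: for each operator, emit left operand, right operand, then the operator.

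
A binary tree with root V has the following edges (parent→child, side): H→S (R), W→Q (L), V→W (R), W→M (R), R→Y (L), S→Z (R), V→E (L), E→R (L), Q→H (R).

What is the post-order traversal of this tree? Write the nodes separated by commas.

Post-order visits the left subtree, then the right subtree, then the node.
At V: go left to E.
  At E: go left to R.
    At R: go left to Y.
      Y is a leaf — visit Y.
    At R: no right child.
    Visit R.
  At E: no right child.
  Visit E.
At V: go right to W.
  At W: go left to Q.
    At Q: no left child.
    At Q: go right to H.
      At H: no left child.
      At H: go right to S.
        At S: no left child.
        At S: go right to Z.
          Z is a leaf — visit Z.
        Visit S.
      Visit H.
    Visit Q.
  At W: go right to M.
    M is a leaf — visit M.
  Visit W.
Visit V.

Y, R, E, Z, S, H, Q, M, W, V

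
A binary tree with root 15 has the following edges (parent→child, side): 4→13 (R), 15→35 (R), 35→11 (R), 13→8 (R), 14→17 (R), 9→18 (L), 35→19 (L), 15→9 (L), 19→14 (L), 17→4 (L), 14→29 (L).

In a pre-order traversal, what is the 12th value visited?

11

Pre-order visits the node, then its left subtree, then its right subtree.
Visit 15.
At 15: go left to 9.
  Visit 9.
  At 9: go left to 18.
    18 is a leaf — visit 18.
  At 9: no right child.
At 15: go right to 35.
  Visit 35.
  At 35: go left to 19.
    Visit 19.
    At 19: go left to 14.
      Visit 14.
      At 14: go left to 29.
        29 is a leaf — visit 29.
      At 14: go right to 17.
        Visit 17.
        At 17: go left to 4.
          Visit 4.
          At 4: no left child.
          At 4: go right to 13.
            Visit 13.
            At 13: no left child.
            At 13: go right to 8.
              8 is a leaf — visit 8.
        At 17: no right child.
    At 19: no right child.
  At 35: go right to 11.
    11 is a leaf — visit 11.
Full pre-order sequence: 15, 9, 18, 35, 19, 14, 29, 17, 4, 13, 8, 11.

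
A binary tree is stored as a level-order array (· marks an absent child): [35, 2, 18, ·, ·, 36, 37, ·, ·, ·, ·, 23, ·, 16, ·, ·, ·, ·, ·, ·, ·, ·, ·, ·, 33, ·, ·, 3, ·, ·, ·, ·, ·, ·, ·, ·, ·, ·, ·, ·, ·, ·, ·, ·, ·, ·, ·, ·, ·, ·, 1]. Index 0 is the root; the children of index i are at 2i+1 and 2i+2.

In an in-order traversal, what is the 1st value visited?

In-order visits the left subtree, then the node, then the right subtree.
At 35: go left to 2.
  2 is a leaf — visit 2.
Visit 35.
At 35: go right to 18.
  At 18: go left to 36.
    At 36: go left to 23.
      At 23: no left child.
      Visit 23.
      At 23: go right to 33.
        At 33: no left child.
        Visit 33.
        At 33: go right to 1.
          1 is a leaf — visit 1.
    Visit 36.
    At 36: no right child.
  Visit 18.
  At 18: go right to 37.
    At 37: go left to 16.
      At 16: go left to 3.
        3 is a leaf — visit 3.
      Visit 16.
      At 16: no right child.
    Visit 37.
    At 37: no right child.
Full in-order sequence: 2, 35, 23, 33, 1, 36, 18, 3, 16, 37.

2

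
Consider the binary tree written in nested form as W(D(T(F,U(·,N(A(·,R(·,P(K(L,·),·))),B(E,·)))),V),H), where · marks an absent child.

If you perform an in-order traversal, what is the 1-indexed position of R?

In-order visits the left subtree, then the node, then the right subtree.
At W: go left to D.
  At D: go left to T.
    At T: go left to F.
      F is a leaf — visit F.
    Visit T.
    At T: go right to U.
      At U: no left child.
      Visit U.
      At U: go right to N.
        At N: go left to A.
          At A: no left child.
          Visit A.
          At A: go right to R.
            At R: no left child.
            Visit R.
            At R: go right to P.
              At P: go left to K.
                At K: go left to L.
                  L is a leaf — visit L.
                Visit K.
                At K: no right child.
              Visit P.
              At P: no right child.
        Visit N.
        At N: go right to B.
          At B: go left to E.
            E is a leaf — visit E.
          Visit B.
          At B: no right child.
  Visit D.
  At D: go right to V.
    V is a leaf — visit V.
Visit W.
At W: go right to H.
  H is a leaf — visit H.
Full in-order sequence: F, T, U, A, R, L, K, P, N, E, B, D, V, W, H.

5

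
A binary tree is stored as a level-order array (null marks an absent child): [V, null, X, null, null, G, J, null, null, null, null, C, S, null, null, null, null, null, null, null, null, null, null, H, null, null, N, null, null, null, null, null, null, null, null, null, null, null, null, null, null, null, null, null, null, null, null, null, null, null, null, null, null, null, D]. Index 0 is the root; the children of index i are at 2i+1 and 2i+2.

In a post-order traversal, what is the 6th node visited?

Post-order visits the left subtree, then the right subtree, then the node.
At V: no left child.
At V: go right to X.
  At X: go left to G.
    At G: go left to C.
      At C: go left to H.
        H is a leaf — visit H.
      At C: no right child.
      Visit C.
    At G: go right to S.
      At S: no left child.
      At S: go right to N.
        At N: no left child.
        At N: go right to D.
          D is a leaf — visit D.
        Visit N.
      Visit S.
    Visit G.
  At X: go right to J.
    J is a leaf — visit J.
  Visit X.
Visit V.
Full post-order sequence: H, C, D, N, S, G, J, X, V.

G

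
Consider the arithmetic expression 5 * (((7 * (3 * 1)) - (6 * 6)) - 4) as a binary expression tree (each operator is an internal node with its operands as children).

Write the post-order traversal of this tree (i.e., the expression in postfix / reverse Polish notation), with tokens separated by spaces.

5 7 3 1 * * 6 6 * - 4 - *

Post-order on an expression tree gives postfix notation: for each operator, emit left operand, right operand, then the operator.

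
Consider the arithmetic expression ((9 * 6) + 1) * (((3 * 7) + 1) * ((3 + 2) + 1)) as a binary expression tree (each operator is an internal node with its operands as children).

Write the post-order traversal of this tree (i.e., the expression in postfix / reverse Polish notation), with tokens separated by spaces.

9 6 * 1 + 3 7 * 1 + 3 2 + 1 + * *

Post-order on an expression tree gives postfix notation: for each operator, emit left operand, right operand, then the operator.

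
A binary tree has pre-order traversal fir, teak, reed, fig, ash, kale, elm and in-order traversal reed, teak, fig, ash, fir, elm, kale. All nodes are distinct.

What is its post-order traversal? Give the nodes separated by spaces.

reed ash fig teak elm kale fir

The first element of pre-order is the root; it splits in-order into left and right subtrees.
Root fir: left subtree has 4 nodes {reed, teak, fig, ash}, right has 2 {elm, kale}.
  Root teak: left subtree has 1 node {reed}, right has 2 {fig, ash}.
    Root fig: left subtree has 0 nodes { }, right has 1 {ash}.
  Root kale: left subtree has 1 node {elm}, right has 0 { }.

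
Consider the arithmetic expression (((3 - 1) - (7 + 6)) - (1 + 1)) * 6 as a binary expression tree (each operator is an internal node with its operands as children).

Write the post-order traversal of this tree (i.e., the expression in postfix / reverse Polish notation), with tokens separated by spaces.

3 1 - 7 6 + - 1 1 + - 6 *

Post-order on an expression tree gives postfix notation: for each operator, emit left operand, right operand, then the operator.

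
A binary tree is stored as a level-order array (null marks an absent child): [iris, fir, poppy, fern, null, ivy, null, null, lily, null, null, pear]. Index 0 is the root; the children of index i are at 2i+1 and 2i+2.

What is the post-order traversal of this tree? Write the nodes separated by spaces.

lily fern fir pear ivy poppy iris

Post-order visits the left subtree, then the right subtree, then the node.
At iris: go left to fir.
  At fir: go left to fern.
    At fern: no left child.
    At fern: go right to lily.
      lily is a leaf — visit lily.
    Visit fern.
  At fir: no right child.
  Visit fir.
At iris: go right to poppy.
  At poppy: go left to ivy.
    At ivy: go left to pear.
      pear is a leaf — visit pear.
    At ivy: no right child.
    Visit ivy.
  At poppy: no right child.
  Visit poppy.
Visit iris.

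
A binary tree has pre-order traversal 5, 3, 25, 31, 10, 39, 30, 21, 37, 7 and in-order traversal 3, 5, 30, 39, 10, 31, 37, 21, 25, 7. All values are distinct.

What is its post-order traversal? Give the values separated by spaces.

The first element of pre-order is the root; it splits in-order into left and right subtrees.
Root 5: left subtree has 1 node {3}, right has 8 {30, 39, 10, 31, 37, 21, 25, 7}.
  Root 25: left subtree has 6 nodes {30, 39, 10, 31, 37, 21}, right has 1 {7}.
    Root 31: left subtree has 3 nodes {30, 39, 10}, right has 2 {37, 21}.
      Root 10: left subtree has 2 nodes {30, 39}, right has 0 { }.
        Root 39: left subtree has 1 node {30}, right has 0 { }.
      Root 21: left subtree has 1 node {37}, right has 0 { }.

3 30 39 10 37 21 31 7 25 5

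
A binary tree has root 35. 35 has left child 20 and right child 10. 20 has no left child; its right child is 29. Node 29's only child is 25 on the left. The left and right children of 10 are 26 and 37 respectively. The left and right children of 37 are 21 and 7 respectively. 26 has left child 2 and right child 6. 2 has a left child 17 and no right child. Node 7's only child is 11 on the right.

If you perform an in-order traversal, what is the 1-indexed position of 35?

In-order visits the left subtree, then the node, then the right subtree.
At 35: go left to 20.
  At 20: no left child.
  Visit 20.
  At 20: go right to 29.
    At 29: go left to 25.
      25 is a leaf — visit 25.
    Visit 29.
    At 29: no right child.
Visit 35.
At 35: go right to 10.
  At 10: go left to 26.
    At 26: go left to 2.
      At 2: go left to 17.
        17 is a leaf — visit 17.
      Visit 2.
      At 2: no right child.
    Visit 26.
    At 26: go right to 6.
      6 is a leaf — visit 6.
  Visit 10.
  At 10: go right to 37.
    At 37: go left to 21.
      21 is a leaf — visit 21.
    Visit 37.
    At 37: go right to 7.
      At 7: no left child.
      Visit 7.
      At 7: go right to 11.
        11 is a leaf — visit 11.
Full in-order sequence: 20, 25, 29, 35, 17, 2, 26, 6, 10, 21, 37, 7, 11.

4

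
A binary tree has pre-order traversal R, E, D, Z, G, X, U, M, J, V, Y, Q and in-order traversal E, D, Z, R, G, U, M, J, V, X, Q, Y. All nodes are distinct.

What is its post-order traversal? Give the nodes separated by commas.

Z, D, E, V, J, M, U, Q, Y, X, G, R

The first element of pre-order is the root; it splits in-order into left and right subtrees.
Root R: left subtree has 3 nodes {E, D, Z}, right has 8 {G, U, M, J, V, X, Q, Y}.
  Root E: left subtree has 0 nodes { }, right has 2 {D, Z}.
    Root D: left subtree has 0 nodes { }, right has 1 {Z}.
  Root G: left subtree has 0 nodes { }, right has 7 {U, M, J, V, X, Q, Y}.
    Root X: left subtree has 4 nodes {U, M, J, V}, right has 2 {Q, Y}.
      Root U: left subtree has 0 nodes { }, right has 3 {M, J, V}.
        Root M: left subtree has 0 nodes { }, right has 2 {J, V}.
          Root J: left subtree has 0 nodes { }, right has 1 {V}.
      Root Y: left subtree has 1 node {Q}, right has 0 { }.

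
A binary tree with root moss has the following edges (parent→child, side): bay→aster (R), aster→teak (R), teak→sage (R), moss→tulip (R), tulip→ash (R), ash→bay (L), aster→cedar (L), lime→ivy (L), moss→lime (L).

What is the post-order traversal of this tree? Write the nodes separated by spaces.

Post-order visits the left subtree, then the right subtree, then the node.
At moss: go left to lime.
  At lime: go left to ivy.
    ivy is a leaf — visit ivy.
  At lime: no right child.
  Visit lime.
At moss: go right to tulip.
  At tulip: no left child.
  At tulip: go right to ash.
    At ash: go left to bay.
      At bay: no left child.
      At bay: go right to aster.
        At aster: go left to cedar.
          cedar is a leaf — visit cedar.
        At aster: go right to teak.
          At teak: no left child.
          At teak: go right to sage.
            sage is a leaf — visit sage.
          Visit teak.
        Visit aster.
      Visit bay.
    At ash: no right child.
    Visit ash.
  Visit tulip.
Visit moss.

ivy lime cedar sage teak aster bay ash tulip moss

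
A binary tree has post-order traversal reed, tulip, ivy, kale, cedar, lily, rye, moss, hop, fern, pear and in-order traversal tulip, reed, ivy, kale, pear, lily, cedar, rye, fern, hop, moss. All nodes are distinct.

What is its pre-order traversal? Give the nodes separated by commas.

The last element of post-order is the root; it splits in-order into left and right subtrees.
Root pear: left subtree has 4 nodes {tulip, reed, ivy, kale}, right has 6 {lily, cedar, rye, fern, hop, moss}.
  Root kale: left subtree has 3 nodes {tulip, reed, ivy}, right has 0 { }.
    Root ivy: left subtree has 2 nodes {tulip, reed}, right has 0 { }.
      Root tulip: left subtree has 0 nodes { }, right has 1 {reed}.
  Root fern: left subtree has 3 nodes {lily, cedar, rye}, right has 2 {hop, moss}.
    Root rye: left subtree has 2 nodes {lily, cedar}, right has 0 { }.
      Root lily: left subtree has 0 nodes { }, right has 1 {cedar}.
    Root hop: left subtree has 0 nodes { }, right has 1 {moss}.

pear, kale, ivy, tulip, reed, fern, rye, lily, cedar, hop, moss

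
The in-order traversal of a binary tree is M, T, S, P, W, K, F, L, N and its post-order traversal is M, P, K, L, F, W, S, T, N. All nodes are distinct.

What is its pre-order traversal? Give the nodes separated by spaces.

The last element of post-order is the root; it splits in-order into left and right subtrees.
Root N: left subtree has 8 nodes {M, T, S, P, W, K, F, L}, right has 0 { }.
  Root T: left subtree has 1 node {M}, right has 6 {S, P, W, K, F, L}.
    Root S: left subtree has 0 nodes { }, right has 5 {P, W, K, F, L}.
      Root W: left subtree has 1 node {P}, right has 3 {K, F, L}.
        Root F: left subtree has 1 node {K}, right has 1 {L}.

N T M S W P F K L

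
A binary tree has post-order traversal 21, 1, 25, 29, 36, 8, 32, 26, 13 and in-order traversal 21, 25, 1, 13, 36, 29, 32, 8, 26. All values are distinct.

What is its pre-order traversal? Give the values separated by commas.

13, 25, 21, 1, 26, 32, 36, 29, 8

The last element of post-order is the root; it splits in-order into left and right subtrees.
Root 13: left subtree has 3 nodes {21, 25, 1}, right has 5 {36, 29, 32, 8, 26}.
  Root 25: left subtree has 1 node {21}, right has 1 {1}.
  Root 26: left subtree has 4 nodes {36, 29, 32, 8}, right has 0 { }.
    Root 32: left subtree has 2 nodes {36, 29}, right has 1 {8}.
      Root 36: left subtree has 0 nodes { }, right has 1 {29}.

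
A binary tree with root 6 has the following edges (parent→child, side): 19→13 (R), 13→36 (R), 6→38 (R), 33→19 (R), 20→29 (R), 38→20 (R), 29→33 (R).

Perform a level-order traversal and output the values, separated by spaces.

Level-order visits nodes level by level from the root, left to right within each level.
Level 0: 6
Level 1: 38
Level 2: 20
Level 3: 29
Level 4: 33
Level 5: 19
Level 6: 13
Level 7: 36

6 38 20 29 33 19 13 36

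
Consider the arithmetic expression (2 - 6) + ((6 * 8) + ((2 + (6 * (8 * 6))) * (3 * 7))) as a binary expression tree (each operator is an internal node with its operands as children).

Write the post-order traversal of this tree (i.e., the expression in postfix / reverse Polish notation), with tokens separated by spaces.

Post-order on an expression tree gives postfix notation: for each operator, emit left operand, right operand, then the operator.

2 6 - 6 8 * 2 6 8 6 * * + 3 7 * * + +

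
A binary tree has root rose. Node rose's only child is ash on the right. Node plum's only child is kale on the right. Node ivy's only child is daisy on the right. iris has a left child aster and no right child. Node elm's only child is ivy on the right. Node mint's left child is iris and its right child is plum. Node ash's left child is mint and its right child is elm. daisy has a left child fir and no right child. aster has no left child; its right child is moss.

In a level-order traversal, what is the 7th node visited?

Level-order visits nodes level by level from the root, left to right within each level.
Level 0: rose
Level 1: ash
Level 2: mint, elm
Level 3: iris, plum, ivy
Level 4: aster, kale, daisy
Level 5: moss, fir
Full level-order sequence: rose, ash, mint, elm, iris, plum, ivy, aster, kale, daisy, moss, fir.

ivy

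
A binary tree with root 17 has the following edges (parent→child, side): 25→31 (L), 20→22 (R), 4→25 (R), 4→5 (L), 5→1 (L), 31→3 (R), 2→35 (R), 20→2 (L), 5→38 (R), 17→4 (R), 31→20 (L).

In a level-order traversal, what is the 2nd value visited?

4

Level-order visits nodes level by level from the root, left to right within each level.
Level 0: 17
Level 1: 4
Level 2: 5, 25
Level 3: 1, 38, 31
Level 4: 20, 3
Level 5: 2, 22
Level 6: 35
Full level-order sequence: 17, 4, 5, 25, 1, 38, 31, 20, 3, 2, 22, 35.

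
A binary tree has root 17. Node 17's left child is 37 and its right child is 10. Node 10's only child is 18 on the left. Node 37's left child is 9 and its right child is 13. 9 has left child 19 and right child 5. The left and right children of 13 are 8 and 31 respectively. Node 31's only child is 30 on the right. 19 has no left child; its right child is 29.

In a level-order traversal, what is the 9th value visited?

8

Level-order visits nodes level by level from the root, left to right within each level.
Level 0: 17
Level 1: 37, 10
Level 2: 9, 13, 18
Level 3: 19, 5, 8, 31
Level 4: 29, 30
Full level-order sequence: 17, 37, 10, 9, 13, 18, 19, 5, 8, 31, 29, 30.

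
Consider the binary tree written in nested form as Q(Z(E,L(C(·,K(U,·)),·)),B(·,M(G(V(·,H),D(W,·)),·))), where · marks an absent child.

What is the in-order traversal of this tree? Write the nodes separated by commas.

E, Z, C, U, K, L, Q, B, V, H, G, W, D, M

In-order visits the left subtree, then the node, then the right subtree.
At Q: go left to Z.
  At Z: go left to E.
    E is a leaf — visit E.
  Visit Z.
  At Z: go right to L.
    At L: go left to C.
      At C: no left child.
      Visit C.
      At C: go right to K.
        At K: go left to U.
          U is a leaf — visit U.
        Visit K.
        At K: no right child.
    Visit L.
    At L: no right child.
Visit Q.
At Q: go right to B.
  At B: no left child.
  Visit B.
  At B: go right to M.
    At M: go left to G.
      At G: go left to V.
        At V: no left child.
        Visit V.
        At V: go right to H.
          H is a leaf — visit H.
      Visit G.
      At G: go right to D.
        At D: go left to W.
          W is a leaf — visit W.
        Visit D.
        At D: no right child.
    Visit M.
    At M: no right child.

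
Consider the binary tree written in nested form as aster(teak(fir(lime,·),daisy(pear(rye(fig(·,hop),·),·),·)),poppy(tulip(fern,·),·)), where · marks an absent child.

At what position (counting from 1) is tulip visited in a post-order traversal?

Post-order visits the left subtree, then the right subtree, then the node.
At aster: go left to teak.
  At teak: go left to fir.
    At fir: go left to lime.
      lime is a leaf — visit lime.
    At fir: no right child.
    Visit fir.
  At teak: go right to daisy.
    At daisy: go left to pear.
      At pear: go left to rye.
        At rye: go left to fig.
          At fig: no left child.
          At fig: go right to hop.
            hop is a leaf — visit hop.
          Visit fig.
        At rye: no right child.
        Visit rye.
      At pear: no right child.
      Visit pear.
    At daisy: no right child.
    Visit daisy.
  Visit teak.
At aster: go right to poppy.
  At poppy: go left to tulip.
    At tulip: go left to fern.
      fern is a leaf — visit fern.
    At tulip: no right child.
    Visit tulip.
  At poppy: no right child.
  Visit poppy.
Visit aster.
Full post-order sequence: lime, fir, hop, fig, rye, pear, daisy, teak, fern, tulip, poppy, aster.

10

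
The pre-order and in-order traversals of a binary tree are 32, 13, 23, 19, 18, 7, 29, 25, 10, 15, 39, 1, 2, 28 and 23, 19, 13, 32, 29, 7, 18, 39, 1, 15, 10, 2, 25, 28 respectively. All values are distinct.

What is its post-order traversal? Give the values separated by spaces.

The first element of pre-order is the root; it splits in-order into left and right subtrees.
Root 32: left subtree has 3 nodes {23, 19, 13}, right has 10 {29, 7, 18, 39, 1, 15, 10, 2, 25, 28}.
  Root 13: left subtree has 2 nodes {23, 19}, right has 0 { }.
    Root 23: left subtree has 0 nodes { }, right has 1 {19}.
  Root 18: left subtree has 2 nodes {29, 7}, right has 7 {39, 1, 15, 10, 2, 25, 28}.
    Root 7: left subtree has 1 node {29}, right has 0 { }.
    Root 25: left subtree has 5 nodes {39, 1, 15, 10, 2}, right has 1 {28}.
      Root 10: left subtree has 3 nodes {39, 1, 15}, right has 1 {2}.
        Root 15: left subtree has 2 nodes {39, 1}, right has 0 { }.
          Root 39: left subtree has 0 nodes { }, right has 1 {1}.

19 23 13 29 7 1 39 15 2 10 28 25 18 32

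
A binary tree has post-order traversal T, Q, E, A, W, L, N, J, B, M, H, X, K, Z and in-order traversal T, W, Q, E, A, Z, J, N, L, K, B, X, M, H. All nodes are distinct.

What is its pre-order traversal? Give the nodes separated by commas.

The last element of post-order is the root; it splits in-order into left and right subtrees.
Root Z: left subtree has 5 nodes {T, W, Q, E, A}, right has 8 {J, N, L, K, B, X, M, H}.
  Root W: left subtree has 1 node {T}, right has 3 {Q, E, A}.
    Root A: left subtree has 2 nodes {Q, E}, right has 0 { }.
      Root E: left subtree has 1 node {Q}, right has 0 { }.
  Root K: left subtree has 3 nodes {J, N, L}, right has 4 {B, X, M, H}.
    Root J: left subtree has 0 nodes { }, right has 2 {N, L}.
      Root N: left subtree has 0 nodes { }, right has 1 {L}.
    Root X: left subtree has 1 node {B}, right has 2 {M, H}.
      Root H: left subtree has 1 node {M}, right has 0 { }.

Z, W, T, A, E, Q, K, J, N, L, X, B, H, M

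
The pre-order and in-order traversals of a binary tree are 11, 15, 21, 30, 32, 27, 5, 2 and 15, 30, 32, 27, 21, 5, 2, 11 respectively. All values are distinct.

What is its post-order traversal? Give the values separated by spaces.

The first element of pre-order is the root; it splits in-order into left and right subtrees.
Root 11: left subtree has 7 nodes {15, 30, 32, 27, 21, 5, 2}, right has 0 { }.
  Root 15: left subtree has 0 nodes { }, right has 6 {30, 32, 27, 21, 5, 2}.
    Root 21: left subtree has 3 nodes {30, 32, 27}, right has 2 {5, 2}.
      Root 30: left subtree has 0 nodes { }, right has 2 {32, 27}.
        Root 32: left subtree has 0 nodes { }, right has 1 {27}.
      Root 5: left subtree has 0 nodes { }, right has 1 {2}.

27 32 30 2 5 21 15 11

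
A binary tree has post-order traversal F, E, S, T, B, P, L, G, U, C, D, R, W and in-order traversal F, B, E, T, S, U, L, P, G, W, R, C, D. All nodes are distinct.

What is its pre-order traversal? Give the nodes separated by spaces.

W U B F T E S G L P R D C

The last element of post-order is the root; it splits in-order into left and right subtrees.
Root W: left subtree has 9 nodes {F, B, E, T, S, U, L, P, G}, right has 3 {R, C, D}.
  Root U: left subtree has 5 nodes {F, B, E, T, S}, right has 3 {L, P, G}.
    Root B: left subtree has 1 node {F}, right has 3 {E, T, S}.
      Root T: left subtree has 1 node {E}, right has 1 {S}.
    Root G: left subtree has 2 nodes {L, P}, right has 0 { }.
      Root L: left subtree has 0 nodes { }, right has 1 {P}.
  Root R: left subtree has 0 nodes { }, right has 2 {C, D}.
    Root D: left subtree has 1 node {C}, right has 0 { }.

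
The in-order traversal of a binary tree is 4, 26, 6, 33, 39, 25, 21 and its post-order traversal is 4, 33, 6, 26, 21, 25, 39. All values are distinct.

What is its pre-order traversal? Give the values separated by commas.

39, 26, 4, 6, 33, 25, 21

The last element of post-order is the root; it splits in-order into left and right subtrees.
Root 39: left subtree has 4 nodes {4, 26, 6, 33}, right has 2 {25, 21}.
  Root 26: left subtree has 1 node {4}, right has 2 {6, 33}.
    Root 6: left subtree has 0 nodes { }, right has 1 {33}.
  Root 25: left subtree has 0 nodes { }, right has 1 {21}.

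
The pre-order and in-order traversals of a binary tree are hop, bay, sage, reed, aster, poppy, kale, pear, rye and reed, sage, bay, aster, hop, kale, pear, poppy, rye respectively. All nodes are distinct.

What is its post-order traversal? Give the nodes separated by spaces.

The first element of pre-order is the root; it splits in-order into left and right subtrees.
Root hop: left subtree has 4 nodes {reed, sage, bay, aster}, right has 4 {kale, pear, poppy, rye}.
  Root bay: left subtree has 2 nodes {reed, sage}, right has 1 {aster}.
    Root sage: left subtree has 1 node {reed}, right has 0 { }.
  Root poppy: left subtree has 2 nodes {kale, pear}, right has 1 {rye}.
    Root kale: left subtree has 0 nodes { }, right has 1 {pear}.

reed sage aster bay pear kale rye poppy hop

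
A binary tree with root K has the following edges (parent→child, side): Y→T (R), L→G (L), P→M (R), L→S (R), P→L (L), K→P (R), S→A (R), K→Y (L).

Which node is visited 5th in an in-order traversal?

In-order visits the left subtree, then the node, then the right subtree.
At K: go left to Y.
  At Y: no left child.
  Visit Y.
  At Y: go right to T.
    T is a leaf — visit T.
Visit K.
At K: go right to P.
  At P: go left to L.
    At L: go left to G.
      G is a leaf — visit G.
    Visit L.
    At L: go right to S.
      At S: no left child.
      Visit S.
      At S: go right to A.
        A is a leaf — visit A.
  Visit P.
  At P: go right to M.
    M is a leaf — visit M.
Full in-order sequence: Y, T, K, G, L, S, A, P, M.

L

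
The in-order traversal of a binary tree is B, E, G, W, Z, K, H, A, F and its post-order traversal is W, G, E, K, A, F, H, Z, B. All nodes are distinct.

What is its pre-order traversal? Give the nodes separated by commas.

The last element of post-order is the root; it splits in-order into left and right subtrees.
Root B: left subtree has 0 nodes { }, right has 8 {E, G, W, Z, K, H, A, F}.
  Root Z: left subtree has 3 nodes {E, G, W}, right has 4 {K, H, A, F}.
    Root E: left subtree has 0 nodes { }, right has 2 {G, W}.
      Root G: left subtree has 0 nodes { }, right has 1 {W}.
    Root H: left subtree has 1 node {K}, right has 2 {A, F}.
      Root F: left subtree has 1 node {A}, right has 0 { }.

B, Z, E, G, W, H, K, F, A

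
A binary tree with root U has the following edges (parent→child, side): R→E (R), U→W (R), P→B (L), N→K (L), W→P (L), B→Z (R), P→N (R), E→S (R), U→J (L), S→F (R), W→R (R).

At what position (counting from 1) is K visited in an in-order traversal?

6

In-order visits the left subtree, then the node, then the right subtree.
At U: go left to J.
  J is a leaf — visit J.
Visit U.
At U: go right to W.
  At W: go left to P.
    At P: go left to B.
      At B: no left child.
      Visit B.
      At B: go right to Z.
        Z is a leaf — visit Z.
    Visit P.
    At P: go right to N.
      At N: go left to K.
        K is a leaf — visit K.
      Visit N.
      At N: no right child.
  Visit W.
  At W: go right to R.
    At R: no left child.
    Visit R.
    At R: go right to E.
      At E: no left child.
      Visit E.
      At E: go right to S.
        At S: no left child.
        Visit S.
        At S: go right to F.
          F is a leaf — visit F.
Full in-order sequence: J, U, B, Z, P, K, N, W, R, E, S, F.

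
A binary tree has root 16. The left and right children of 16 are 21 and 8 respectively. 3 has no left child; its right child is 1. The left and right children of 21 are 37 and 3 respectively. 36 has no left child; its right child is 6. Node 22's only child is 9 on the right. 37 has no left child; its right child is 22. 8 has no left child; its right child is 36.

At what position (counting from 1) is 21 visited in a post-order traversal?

6

Post-order visits the left subtree, then the right subtree, then the node.
At 16: go left to 21.
  At 21: go left to 37.
    At 37: no left child.
    At 37: go right to 22.
      At 22: no left child.
      At 22: go right to 9.
        9 is a leaf — visit 9.
      Visit 22.
    Visit 37.
  At 21: go right to 3.
    At 3: no left child.
    At 3: go right to 1.
      1 is a leaf — visit 1.
    Visit 3.
  Visit 21.
At 16: go right to 8.
  At 8: no left child.
  At 8: go right to 36.
    At 36: no left child.
    At 36: go right to 6.
      6 is a leaf — visit 6.
    Visit 36.
  Visit 8.
Visit 16.
Full post-order sequence: 9, 22, 37, 1, 3, 21, 6, 36, 8, 16.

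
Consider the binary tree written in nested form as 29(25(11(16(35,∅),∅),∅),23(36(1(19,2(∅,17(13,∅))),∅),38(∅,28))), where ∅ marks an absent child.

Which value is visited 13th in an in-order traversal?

In-order visits the left subtree, then the node, then the right subtree.
At 29: go left to 25.
  At 25: go left to 11.
    At 11: go left to 16.
      At 16: go left to 35.
        35 is a leaf — visit 35.
      Visit 16.
      At 16: no right child.
    Visit 11.
    At 11: no right child.
  Visit 25.
  At 25: no right child.
Visit 29.
At 29: go right to 23.
  At 23: go left to 36.
    At 36: go left to 1.
      At 1: go left to 19.
        19 is a leaf — visit 19.
      Visit 1.
      At 1: go right to 2.
        At 2: no left child.
        Visit 2.
        At 2: go right to 17.
          At 17: go left to 13.
            13 is a leaf — visit 13.
          Visit 17.
          At 17: no right child.
    Visit 36.
    At 36: no right child.
  Visit 23.
  At 23: go right to 38.
    At 38: no left child.
    Visit 38.
    At 38: go right to 28.
      28 is a leaf — visit 28.
Full in-order sequence: 35, 16, 11, 25, 29, 19, 1, 2, 13, 17, 36, 23, 38, 28.

38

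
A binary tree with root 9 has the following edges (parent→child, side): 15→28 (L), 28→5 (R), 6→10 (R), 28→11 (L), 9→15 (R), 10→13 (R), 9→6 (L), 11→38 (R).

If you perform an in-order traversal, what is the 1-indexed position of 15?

9

In-order visits the left subtree, then the node, then the right subtree.
At 9: go left to 6.
  At 6: no left child.
  Visit 6.
  At 6: go right to 10.
    At 10: no left child.
    Visit 10.
    At 10: go right to 13.
      13 is a leaf — visit 13.
Visit 9.
At 9: go right to 15.
  At 15: go left to 28.
    At 28: go left to 11.
      At 11: no left child.
      Visit 11.
      At 11: go right to 38.
        38 is a leaf — visit 38.
    Visit 28.
    At 28: go right to 5.
      5 is a leaf — visit 5.
  Visit 15.
  At 15: no right child.
Full in-order sequence: 6, 10, 13, 9, 11, 38, 28, 5, 15.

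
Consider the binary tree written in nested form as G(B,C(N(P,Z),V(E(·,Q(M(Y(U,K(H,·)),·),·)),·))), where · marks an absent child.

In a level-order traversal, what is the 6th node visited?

Level-order visits nodes level by level from the root, left to right within each level.
Level 0: G
Level 1: B, C
Level 2: N, V
Level 3: P, Z, E
Level 4: Q
Level 5: M
Level 6: Y
Level 7: U, K
Level 8: H
Full level-order sequence: G, B, C, N, V, P, Z, E, Q, M, Y, U, K, H.

P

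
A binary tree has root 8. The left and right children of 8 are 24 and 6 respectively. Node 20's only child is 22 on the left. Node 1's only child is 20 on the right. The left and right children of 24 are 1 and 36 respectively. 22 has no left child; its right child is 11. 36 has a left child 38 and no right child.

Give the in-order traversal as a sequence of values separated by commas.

In-order visits the left subtree, then the node, then the right subtree.
At 8: go left to 24.
  At 24: go left to 1.
    At 1: no left child.
    Visit 1.
    At 1: go right to 20.
      At 20: go left to 22.
        At 22: no left child.
        Visit 22.
        At 22: go right to 11.
          11 is a leaf — visit 11.
      Visit 20.
      At 20: no right child.
  Visit 24.
  At 24: go right to 36.
    At 36: go left to 38.
      38 is a leaf — visit 38.
    Visit 36.
    At 36: no right child.
Visit 8.
At 8: go right to 6.
  6 is a leaf — visit 6.

1, 22, 11, 20, 24, 38, 36, 8, 6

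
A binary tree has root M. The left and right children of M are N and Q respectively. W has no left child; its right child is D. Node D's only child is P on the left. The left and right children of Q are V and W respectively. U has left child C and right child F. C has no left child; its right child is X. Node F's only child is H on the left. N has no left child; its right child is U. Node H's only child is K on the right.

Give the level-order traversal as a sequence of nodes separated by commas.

M, N, Q, U, V, W, C, F, D, X, H, P, K

Level-order visits nodes level by level from the root, left to right within each level.
Level 0: M
Level 1: N, Q
Level 2: U, V, W
Level 3: C, F, D
Level 4: X, H, P
Level 5: K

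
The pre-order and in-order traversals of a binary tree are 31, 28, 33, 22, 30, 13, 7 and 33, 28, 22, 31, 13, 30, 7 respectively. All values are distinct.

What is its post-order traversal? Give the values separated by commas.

The first element of pre-order is the root; it splits in-order into left and right subtrees.
Root 31: left subtree has 3 nodes {33, 28, 22}, right has 3 {13, 30, 7}.
  Root 28: left subtree has 1 node {33}, right has 1 {22}.
  Root 30: left subtree has 1 node {13}, right has 1 {7}.

33, 22, 28, 13, 7, 30, 31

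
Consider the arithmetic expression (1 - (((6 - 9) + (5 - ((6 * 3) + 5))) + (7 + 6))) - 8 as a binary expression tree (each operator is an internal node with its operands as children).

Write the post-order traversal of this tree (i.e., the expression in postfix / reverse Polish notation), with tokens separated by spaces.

1 6 9 - 5 6 3 * 5 + - + 7 6 + + - 8 -

Post-order on an expression tree gives postfix notation: for each operator, emit left operand, right operand, then the operator.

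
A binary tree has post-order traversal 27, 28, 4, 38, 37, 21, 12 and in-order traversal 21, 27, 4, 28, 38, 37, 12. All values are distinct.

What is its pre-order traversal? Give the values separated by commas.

12, 21, 37, 38, 4, 27, 28

The last element of post-order is the root; it splits in-order into left and right subtrees.
Root 12: left subtree has 6 nodes {21, 27, 4, 28, 38, 37}, right has 0 { }.
  Root 21: left subtree has 0 nodes { }, right has 5 {27, 4, 28, 38, 37}.
    Root 37: left subtree has 4 nodes {27, 4, 28, 38}, right has 0 { }.
      Root 38: left subtree has 3 nodes {27, 4, 28}, right has 0 { }.
        Root 4: left subtree has 1 node {27}, right has 1 {28}.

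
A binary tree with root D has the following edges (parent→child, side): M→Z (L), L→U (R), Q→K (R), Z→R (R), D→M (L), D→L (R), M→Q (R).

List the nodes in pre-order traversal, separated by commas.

Pre-order visits the node, then its left subtree, then its right subtree.
Visit D.
At D: go left to M.
  Visit M.
  At M: go left to Z.
    Visit Z.
    At Z: no left child.
    At Z: go right to R.
      R is a leaf — visit R.
  At M: go right to Q.
    Visit Q.
    At Q: no left child.
    At Q: go right to K.
      K is a leaf — visit K.
At D: go right to L.
  Visit L.
  At L: no left child.
  At L: go right to U.
    U is a leaf — visit U.

D, M, Z, R, Q, K, L, U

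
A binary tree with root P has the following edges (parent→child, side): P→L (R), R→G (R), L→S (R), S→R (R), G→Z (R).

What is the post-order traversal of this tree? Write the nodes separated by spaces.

Z G R S L P

Post-order visits the left subtree, then the right subtree, then the node.
At P: no left child.
At P: go right to L.
  At L: no left child.
  At L: go right to S.
    At S: no left child.
    At S: go right to R.
      At R: no left child.
      At R: go right to G.
        At G: no left child.
        At G: go right to Z.
          Z is a leaf — visit Z.
        Visit G.
      Visit R.
    Visit S.
  Visit L.
Visit P.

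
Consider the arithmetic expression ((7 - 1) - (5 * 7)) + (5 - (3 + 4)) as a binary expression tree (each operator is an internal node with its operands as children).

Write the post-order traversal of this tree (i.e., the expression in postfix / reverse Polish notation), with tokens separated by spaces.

Post-order on an expression tree gives postfix notation: for each operator, emit left operand, right operand, then the operator.

7 1 - 5 7 * - 5 3 4 + - +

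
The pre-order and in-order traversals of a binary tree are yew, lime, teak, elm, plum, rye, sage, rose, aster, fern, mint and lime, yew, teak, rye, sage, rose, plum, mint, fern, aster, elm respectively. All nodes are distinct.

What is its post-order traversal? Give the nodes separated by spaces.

The first element of pre-order is the root; it splits in-order into left and right subtrees.
Root yew: left subtree has 1 node {lime}, right has 9 {teak, rye, sage, rose, plum, mint, fern, aster, elm}.
  Root teak: left subtree has 0 nodes { }, right has 8 {rye, sage, rose, plum, mint, fern, aster, elm}.
    Root elm: left subtree has 7 nodes {rye, sage, rose, plum, mint, fern, aster}, right has 0 { }.
      Root plum: left subtree has 3 nodes {rye, sage, rose}, right has 3 {mint, fern, aster}.
        Root rye: left subtree has 0 nodes { }, right has 2 {sage, rose}.
          Root sage: left subtree has 0 nodes { }, right has 1 {rose}.
        Root aster: left subtree has 2 nodes {mint, fern}, right has 0 { }.
          Root fern: left subtree has 1 node {mint}, right has 0 { }.

lime rose sage rye mint fern aster plum elm teak yew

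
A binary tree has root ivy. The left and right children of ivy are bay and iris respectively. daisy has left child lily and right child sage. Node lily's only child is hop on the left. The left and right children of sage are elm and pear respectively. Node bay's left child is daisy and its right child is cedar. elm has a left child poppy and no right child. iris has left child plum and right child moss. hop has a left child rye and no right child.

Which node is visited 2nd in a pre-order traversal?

Pre-order visits the node, then its left subtree, then its right subtree.
Visit ivy.
At ivy: go left to bay.
  Visit bay.
  At bay: go left to daisy.
    Visit daisy.
    At daisy: go left to lily.
      Visit lily.
      At lily: go left to hop.
        Visit hop.
        At hop: go left to rye.
          rye is a leaf — visit rye.
        At hop: no right child.
      At lily: no right child.
    At daisy: go right to sage.
      Visit sage.
      At sage: go left to elm.
        Visit elm.
        At elm: go left to poppy.
          poppy is a leaf — visit poppy.
        At elm: no right child.
      At sage: go right to pear.
        pear is a leaf — visit pear.
  At bay: go right to cedar.
    cedar is a leaf — visit cedar.
At ivy: go right to iris.
  Visit iris.
  At iris: go left to plum.
    plum is a leaf — visit plum.
  At iris: go right to moss.
    moss is a leaf — visit moss.
Full pre-order sequence: ivy, bay, daisy, lily, hop, rye, sage, elm, poppy, pear, cedar, iris, plum, moss.

bay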